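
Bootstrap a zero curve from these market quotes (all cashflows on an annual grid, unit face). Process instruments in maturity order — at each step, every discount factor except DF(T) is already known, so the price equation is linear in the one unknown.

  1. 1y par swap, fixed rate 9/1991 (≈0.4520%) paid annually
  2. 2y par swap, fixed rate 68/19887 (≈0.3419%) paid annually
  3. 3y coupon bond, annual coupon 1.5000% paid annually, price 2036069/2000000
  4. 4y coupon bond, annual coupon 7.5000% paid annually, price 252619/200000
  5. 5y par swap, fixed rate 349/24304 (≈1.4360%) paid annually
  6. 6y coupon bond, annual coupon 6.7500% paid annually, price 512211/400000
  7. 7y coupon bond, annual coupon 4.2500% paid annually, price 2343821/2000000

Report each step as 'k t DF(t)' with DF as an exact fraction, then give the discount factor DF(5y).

1 1 1991/2000
2 2 2483/2500
3 3 1217/1250
4 4 9683/10000
5 5 4651/5000
6 6 4461/5000
7 7 556/625
DF(5y) = 4651/5000 ≈ 0.930200

step 1 [1y] swap r/1=9/1991: DF=(1 − 9/1991·(0))/(1+9/1991) = 1991/2000 ≈ 0.995500
step 2 [2y] swap r/1=68/19887: DF=(1 − 68/19887·(0.995500))/(1+68/19887) = 2483/2500 ≈ 0.993200
step 3 [3y] bond c/1=3/200: DF=(2036069/2000000 − 3/200·(0.995500+0.993200))/(1+3/200) = 1217/1250 ≈ 0.973600
step 4 [4y] bond c/1=3/40: DF=(252619/200000 − 3/40·(0.995500+0.993200+0.973600))/(1+3/40) = 9683/10000 ≈ 0.968300
step 5 [5y] swap r/1=349/24304: DF=(1 − 349/24304·(0.995500+0.993200+0.973600+0.968300))/(1+349/24304) = 4651/5000 ≈ 0.930200
step 6 [6y] bond c/1=27/400: DF=(512211/400000 − 27/400·(0.995500+0.993200+0.973600+0.968300+0.930200))/(1+27/400) = 4461/5000 ≈ 0.892200
step 7 [7y] bond c/1=17/400: DF=(2343821/2000000 − 17/400·(0.995500+0.993200+0.973600+0.968300+0.930200+0.892200))/(1+17/400) = 556/625 ≈ 0.889600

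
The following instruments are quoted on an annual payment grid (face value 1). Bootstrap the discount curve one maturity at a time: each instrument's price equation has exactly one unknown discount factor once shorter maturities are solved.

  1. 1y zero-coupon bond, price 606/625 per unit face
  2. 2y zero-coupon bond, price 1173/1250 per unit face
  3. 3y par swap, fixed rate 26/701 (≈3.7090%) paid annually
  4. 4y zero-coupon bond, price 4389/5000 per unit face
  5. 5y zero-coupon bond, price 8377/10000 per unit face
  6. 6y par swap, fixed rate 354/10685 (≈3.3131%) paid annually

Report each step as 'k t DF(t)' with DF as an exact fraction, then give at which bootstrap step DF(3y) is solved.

step 1 [1y] zero: DF = P = 606/625 ≈ 0.969600
step 2 [2y] zero: DF = P = 1173/1250 ≈ 0.938400
step 3 [3y] swap r/1=26/701: DF=(1 − 26/701·(0.969600+0.938400))/(1+26/701) = 112/125 ≈ 0.896000
step 4 [4y] zero: DF = P = 4389/5000 ≈ 0.877800
step 5 [5y] zero: DF = P = 8377/10000 ≈ 0.837700
step 6 [6y] swap r/1=354/10685: DF=(1 − 354/10685·(0.969600+0.938400+0.896000+0.877800+0.837700))/(1+354/10685) = 823/1000 ≈ 0.823000

1 1 606/625
2 2 1173/1250
3 3 112/125
4 4 4389/5000
5 5 8377/10000
6 6 823/1000
DF(3y) is solved at step 3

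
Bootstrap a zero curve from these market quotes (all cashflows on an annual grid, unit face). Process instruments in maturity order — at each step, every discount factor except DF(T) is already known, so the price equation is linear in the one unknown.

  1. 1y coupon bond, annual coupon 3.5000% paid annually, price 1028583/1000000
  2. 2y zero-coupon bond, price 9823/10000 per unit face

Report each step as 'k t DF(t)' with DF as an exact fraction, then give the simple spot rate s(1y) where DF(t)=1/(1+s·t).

step 1 [1y] bond c/1=7/200: DF=(1028583/1000000 − 7/200·(0))/(1+7/200) = 4969/5000 ≈ 0.993800
step 2 [2y] zero: DF = P = 9823/10000 ≈ 0.982300

1 1 4969/5000
2 2 9823/10000
s(1y) = (1/(4969/5000) − 1)/(1) = 31/4969 ≈ 0.6239%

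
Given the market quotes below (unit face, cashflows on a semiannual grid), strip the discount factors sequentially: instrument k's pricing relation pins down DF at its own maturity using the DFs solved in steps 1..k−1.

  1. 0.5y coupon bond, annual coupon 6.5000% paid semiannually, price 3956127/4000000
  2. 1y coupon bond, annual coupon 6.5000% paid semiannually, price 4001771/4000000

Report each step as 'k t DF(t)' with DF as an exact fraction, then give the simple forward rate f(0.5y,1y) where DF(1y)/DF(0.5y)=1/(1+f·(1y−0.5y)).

step 1 [0.5y] bond c/2=13/400: DF=(3956127/4000000 − 13/400·(0))/(1+13/400) = 9579/10000 ≈ 0.957900
step 2 [1y] bond c/2=13/400: DF=(4001771/4000000 − 13/400·(0.957900))/(1+13/400) = 2347/2500 ≈ 0.938800

1 1/2 9579/10000
2 1 2347/2500
f(0.5y,1y) = ((9579/10000)/(2347/2500) − 1)/(1/2) = 191/4694 ≈ 4.0690%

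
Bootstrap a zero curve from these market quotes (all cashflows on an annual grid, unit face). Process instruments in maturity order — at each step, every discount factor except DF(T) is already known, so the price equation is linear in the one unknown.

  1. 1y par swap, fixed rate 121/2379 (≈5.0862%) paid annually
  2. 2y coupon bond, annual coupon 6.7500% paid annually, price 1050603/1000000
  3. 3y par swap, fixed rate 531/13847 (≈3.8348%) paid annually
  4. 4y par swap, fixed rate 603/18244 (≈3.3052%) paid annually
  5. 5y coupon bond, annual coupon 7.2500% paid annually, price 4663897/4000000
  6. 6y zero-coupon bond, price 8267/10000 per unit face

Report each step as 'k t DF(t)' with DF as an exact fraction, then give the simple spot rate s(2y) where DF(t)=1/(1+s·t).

step 1 [1y] swap r/1=121/2379: DF=(1 − 121/2379·(0))/(1+121/2379) = 2379/2500 ≈ 0.951600
step 2 [2y] bond c/1=27/400: DF=(1050603/1000000 − 27/400·(0.951600))/(1+27/400) = 231/250 ≈ 0.924000
step 3 [3y] swap r/1=531/13847: DF=(1 − 531/13847·(0.951600+0.924000))/(1+531/13847) = 4469/5000 ≈ 0.893800
step 4 [4y] swap r/1=603/18244: DF=(1 − 603/18244·(0.951600+0.924000+0.893800))/(1+603/18244) = 4397/5000 ≈ 0.879400
step 5 [5y] bond c/1=29/400: DF=(4663897/4000000 − 29/400·(0.951600+0.924000+0.893800+0.879400))/(1+29/400) = 1681/2000 ≈ 0.840500
step 6 [6y] zero: DF = P = 8267/10000 ≈ 0.826700

1 1 2379/2500
2 2 231/250
3 3 4469/5000
4 4 4397/5000
5 5 1681/2000
6 6 8267/10000
s(2y) = (1/(231/250) − 1)/(2) = 19/462 ≈ 4.1126%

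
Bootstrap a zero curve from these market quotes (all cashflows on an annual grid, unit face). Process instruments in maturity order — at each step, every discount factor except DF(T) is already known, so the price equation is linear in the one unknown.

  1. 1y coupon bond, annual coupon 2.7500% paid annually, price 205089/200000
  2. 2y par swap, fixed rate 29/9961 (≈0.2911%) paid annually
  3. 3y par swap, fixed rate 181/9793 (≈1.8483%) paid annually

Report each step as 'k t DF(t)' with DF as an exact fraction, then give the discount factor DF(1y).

1 1 499/500
2 2 4971/5000
3 3 9457/10000
DF(1y) = 499/500 ≈ 0.998000

step 1 [1y] bond c/1=11/400: DF=(205089/200000 − 11/400·(0))/(1+11/400) = 499/500 ≈ 0.998000
step 2 [2y] swap r/1=29/9961: DF=(1 − 29/9961·(0.998000))/(1+29/9961) = 4971/5000 ≈ 0.994200
step 3 [3y] swap r/1=181/9793: DF=(1 − 181/9793·(0.998000+0.994200))/(1+181/9793) = 9457/10000 ≈ 0.945700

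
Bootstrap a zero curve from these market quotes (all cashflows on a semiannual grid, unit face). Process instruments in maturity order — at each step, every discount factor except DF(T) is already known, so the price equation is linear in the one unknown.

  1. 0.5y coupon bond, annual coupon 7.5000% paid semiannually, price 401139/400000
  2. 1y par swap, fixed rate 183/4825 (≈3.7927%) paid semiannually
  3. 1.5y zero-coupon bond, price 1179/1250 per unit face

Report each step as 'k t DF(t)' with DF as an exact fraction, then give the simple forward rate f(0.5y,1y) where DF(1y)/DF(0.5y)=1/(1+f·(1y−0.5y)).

step 1 [0.5y] bond c/2=3/80: DF=(401139/400000 − 3/80·(0))/(1+3/80) = 4833/5000 ≈ 0.966600
step 2 [1y] swap r/2=183/9650: DF=(1 − 183/9650·(0.966600))/(1+183/9650) = 4817/5000 ≈ 0.963400
step 3 [1.5y] zero: DF = P = 1179/1250 ≈ 0.943200

1 1/2 4833/5000
2 1 4817/5000
3 3/2 1179/1250
f(0.5y,1y) = ((4833/5000)/(4817/5000) − 1)/(1/2) = 32/4817 ≈ 0.6643%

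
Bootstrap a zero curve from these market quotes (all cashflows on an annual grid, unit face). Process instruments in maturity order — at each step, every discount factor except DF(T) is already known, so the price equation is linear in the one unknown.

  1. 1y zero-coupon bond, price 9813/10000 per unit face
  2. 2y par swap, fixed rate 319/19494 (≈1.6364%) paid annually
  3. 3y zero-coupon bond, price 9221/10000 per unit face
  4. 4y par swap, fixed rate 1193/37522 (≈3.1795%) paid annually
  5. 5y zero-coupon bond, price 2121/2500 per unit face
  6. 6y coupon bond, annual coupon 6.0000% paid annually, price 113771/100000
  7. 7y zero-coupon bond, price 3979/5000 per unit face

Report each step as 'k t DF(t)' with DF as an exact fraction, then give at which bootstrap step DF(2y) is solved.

step 1 [1y] zero: DF = P = 9813/10000 ≈ 0.981300
step 2 [2y] swap r/1=319/19494: DF=(1 − 319/19494·(0.981300))/(1+319/19494) = 9681/10000 ≈ 0.968100
step 3 [3y] zero: DF = P = 9221/10000 ≈ 0.922100
step 4 [4y] swap r/1=1193/37522: DF=(1 − 1193/37522·(0.981300+0.968100+0.922100))/(1+1193/37522) = 8807/10000 ≈ 0.880700
step 5 [5y] zero: DF = P = 2121/2500 ≈ 0.848400
step 6 [6y] bond c/1=3/50: DF=(113771/100000 − 3/50·(0.981300+0.968100+0.922100+0.880700+0.848400))/(1+3/50) = 8129/10000 ≈ 0.812900
step 7 [7y] zero: DF = P = 3979/5000 ≈ 0.795800

1 1 9813/10000
2 2 9681/10000
3 3 9221/10000
4 4 8807/10000
5 5 2121/2500
6 6 8129/10000
7 7 3979/5000
DF(2y) is solved at step 2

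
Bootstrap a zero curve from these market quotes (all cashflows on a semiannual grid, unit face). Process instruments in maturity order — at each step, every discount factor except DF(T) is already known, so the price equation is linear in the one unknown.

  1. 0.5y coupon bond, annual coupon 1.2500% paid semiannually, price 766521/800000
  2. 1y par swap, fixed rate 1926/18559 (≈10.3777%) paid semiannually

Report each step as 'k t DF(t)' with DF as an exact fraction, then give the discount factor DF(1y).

1 1/2 4761/5000
2 1 9037/10000
DF(1y) = 9037/10000 ≈ 0.903700

step 1 [0.5y] bond c/2=1/160: DF=(766521/800000 − 1/160·(0))/(1+1/160) = 4761/5000 ≈ 0.952200
step 2 [1y] swap r/2=963/18559: DF=(1 − 963/18559·(0.952200))/(1+963/18559) = 9037/10000 ≈ 0.903700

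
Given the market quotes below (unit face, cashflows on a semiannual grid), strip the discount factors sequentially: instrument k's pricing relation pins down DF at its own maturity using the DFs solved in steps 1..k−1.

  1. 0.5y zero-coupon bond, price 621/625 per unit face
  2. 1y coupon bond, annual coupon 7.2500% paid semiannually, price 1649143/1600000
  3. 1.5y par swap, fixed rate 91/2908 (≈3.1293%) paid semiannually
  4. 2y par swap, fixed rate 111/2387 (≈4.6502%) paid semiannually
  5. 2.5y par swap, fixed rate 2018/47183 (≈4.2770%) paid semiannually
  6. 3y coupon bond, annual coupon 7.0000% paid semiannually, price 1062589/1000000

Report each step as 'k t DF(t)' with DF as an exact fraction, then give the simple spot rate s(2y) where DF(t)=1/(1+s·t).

1 1/2 621/625
2 1 9599/10000
3 3/2 1909/2000
4 2 1139/1250
5 5/2 8991/10000
6 3 8671/10000
s(2y) = (1/(1139/1250) − 1)/(2) = 111/2278 ≈ 4.8727%

step 1 [0.5y] zero: DF = P = 621/625 ≈ 0.993600
step 2 [1y] bond c/2=29/800: DF=(1649143/1600000 − 29/800·(0.993600))/(1+29/800) = 9599/10000 ≈ 0.959900
step 3 [1.5y] swap r/2=91/5816: DF=(1 − 91/5816·(0.993600+0.959900))/(1+91/5816) = 1909/2000 ≈ 0.954500
step 4 [2y] swap r/2=111/4774: DF=(1 − 111/4774·(0.993600+0.959900+0.954500))/(1+111/4774) = 1139/1250 ≈ 0.911200
step 5 [2.5y] swap r/2=1009/47183: DF=(1 − 1009/47183·(0.993600+0.959900+0.954500+0.911200))/(1+1009/47183) = 8991/10000 ≈ 0.899100
step 6 [3y] bond c/2=7/200: DF=(1062589/1000000 − 7/200·(0.993600+0.959900+0.954500+0.911200+0.899100))/(1+7/200) = 8671/10000 ≈ 0.867100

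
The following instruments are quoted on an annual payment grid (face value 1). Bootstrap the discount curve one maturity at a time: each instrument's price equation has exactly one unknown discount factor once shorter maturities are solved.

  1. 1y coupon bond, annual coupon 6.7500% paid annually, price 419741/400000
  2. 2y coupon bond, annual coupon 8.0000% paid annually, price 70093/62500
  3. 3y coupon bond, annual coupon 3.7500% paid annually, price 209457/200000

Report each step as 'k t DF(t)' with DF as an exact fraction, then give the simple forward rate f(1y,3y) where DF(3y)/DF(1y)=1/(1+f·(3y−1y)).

step 1 [1y] bond c/1=27/400: DF=(419741/400000 − 27/400·(0))/(1+27/400) = 983/1000 ≈ 0.983000
step 2 [2y] bond c/1=2/25: DF=(70093/62500 − 2/25·(0.983000))/(1+2/25) = 1207/1250 ≈ 0.965600
step 3 [3y] bond c/1=3/80: DF=(209457/200000 − 3/80·(0.983000+0.965600))/(1+3/80) = 939/1000 ≈ 0.939000

1 1 983/1000
2 2 1207/1250
3 3 939/1000
f(1y,3y) = ((983/1000)/(939/1000) − 1)/(2) = 22/939 ≈ 2.3429%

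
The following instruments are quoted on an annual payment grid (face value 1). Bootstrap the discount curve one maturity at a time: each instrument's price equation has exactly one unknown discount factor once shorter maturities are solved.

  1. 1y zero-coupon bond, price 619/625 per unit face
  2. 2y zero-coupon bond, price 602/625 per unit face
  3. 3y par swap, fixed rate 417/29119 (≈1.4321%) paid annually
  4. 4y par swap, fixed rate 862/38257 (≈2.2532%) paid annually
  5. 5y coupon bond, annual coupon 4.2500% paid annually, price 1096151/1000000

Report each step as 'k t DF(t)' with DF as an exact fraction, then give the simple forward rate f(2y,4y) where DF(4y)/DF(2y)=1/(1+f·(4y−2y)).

1 1 619/625
2 2 602/625
3 3 9583/10000
4 4 4569/5000
5 5 1791/2000
f(2y,4y) = ((602/625)/(4569/5000) − 1)/(2) = 247/9138 ≈ 2.7030%

step 1 [1y] zero: DF = P = 619/625 ≈ 0.990400
step 2 [2y] zero: DF = P = 602/625 ≈ 0.963200
step 3 [3y] swap r/1=417/29119: DF=(1 − 417/29119·(0.990400+0.963200))/(1+417/29119) = 9583/10000 ≈ 0.958300
step 4 [4y] swap r/1=862/38257: DF=(1 − 862/38257·(0.990400+0.963200+0.958300))/(1+862/38257) = 4569/5000 ≈ 0.913800
step 5 [5y] bond c/1=17/400: DF=(1096151/1000000 − 17/400·(0.990400+0.963200+0.958300+0.913800))/(1+17/400) = 1791/2000 ≈ 0.895500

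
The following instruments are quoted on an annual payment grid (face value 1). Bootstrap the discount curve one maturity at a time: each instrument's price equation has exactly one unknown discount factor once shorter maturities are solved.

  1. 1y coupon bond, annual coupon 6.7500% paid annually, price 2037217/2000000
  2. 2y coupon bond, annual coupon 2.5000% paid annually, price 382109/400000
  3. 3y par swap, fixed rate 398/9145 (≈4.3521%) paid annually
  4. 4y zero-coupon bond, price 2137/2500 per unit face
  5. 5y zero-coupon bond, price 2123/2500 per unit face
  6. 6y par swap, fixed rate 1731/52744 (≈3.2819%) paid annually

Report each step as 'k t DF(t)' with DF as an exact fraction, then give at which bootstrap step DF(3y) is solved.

1 1 4771/5000
2 2 9087/10000
3 3 4403/5000
4 4 2137/2500
5 5 2123/2500
6 6 8269/10000
DF(3y) is solved at step 3

step 1 [1y] bond c/1=27/400: DF=(2037217/2000000 − 27/400·(0))/(1+27/400) = 4771/5000 ≈ 0.954200
step 2 [2y] bond c/1=1/40: DF=(382109/400000 − 1/40·(0.954200))/(1+1/40) = 9087/10000 ≈ 0.908700
step 3 [3y] swap r/1=398/9145: DF=(1 − 398/9145·(0.954200+0.908700))/(1+398/9145) = 4403/5000 ≈ 0.880600
step 4 [4y] zero: DF = P = 2137/2500 ≈ 0.854800
step 5 [5y] zero: DF = P = 2123/2500 ≈ 0.849200
step 6 [6y] swap r/1=1731/52744: DF=(1 − 1731/52744·(0.954200+0.908700+0.880600+0.854800+0.849200))/(1+1731/52744) = 8269/10000 ≈ 0.826900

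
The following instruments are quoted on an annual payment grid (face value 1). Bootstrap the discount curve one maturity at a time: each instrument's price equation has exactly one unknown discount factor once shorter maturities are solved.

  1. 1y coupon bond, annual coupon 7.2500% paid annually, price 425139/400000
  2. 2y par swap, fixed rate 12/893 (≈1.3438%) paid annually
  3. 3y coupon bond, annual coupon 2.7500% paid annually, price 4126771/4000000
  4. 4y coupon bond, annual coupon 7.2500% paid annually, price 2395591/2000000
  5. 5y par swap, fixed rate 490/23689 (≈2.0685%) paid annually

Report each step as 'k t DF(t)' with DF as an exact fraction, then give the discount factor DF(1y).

1 1 991/1000
2 2 1217/1250
3 3 1903/2000
4 4 9197/10000
5 5 451/500
DF(1y) = 991/1000 ≈ 0.991000

step 1 [1y] bond c/1=29/400: DF=(425139/400000 − 29/400·(0))/(1+29/400) = 991/1000 ≈ 0.991000
step 2 [2y] swap r/1=12/893: DF=(1 − 12/893·(0.991000))/(1+12/893) = 1217/1250 ≈ 0.973600
step 3 [3y] bond c/1=11/400: DF=(4126771/4000000 − 11/400·(0.991000+0.973600))/(1+11/400) = 1903/2000 ≈ 0.951500
step 4 [4y] bond c/1=29/400: DF=(2395591/2000000 − 29/400·(0.991000+0.973600+0.951500))/(1+29/400) = 9197/10000 ≈ 0.919700
step 5 [5y] swap r/1=490/23689: DF=(1 − 490/23689·(0.991000+0.973600+0.951500+0.919700))/(1+490/23689) = 451/500 ≈ 0.902000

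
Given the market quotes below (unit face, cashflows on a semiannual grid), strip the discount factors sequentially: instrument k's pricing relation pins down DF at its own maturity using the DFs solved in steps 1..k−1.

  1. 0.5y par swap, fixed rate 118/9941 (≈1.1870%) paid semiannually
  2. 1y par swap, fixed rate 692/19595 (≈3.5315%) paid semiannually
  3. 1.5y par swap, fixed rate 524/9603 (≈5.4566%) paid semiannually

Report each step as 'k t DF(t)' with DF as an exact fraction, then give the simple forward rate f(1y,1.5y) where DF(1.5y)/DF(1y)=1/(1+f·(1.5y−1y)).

1 1/2 9941/10000
2 1 4827/5000
3 3/2 4607/5000
f(1y,1.5y) = ((4827/5000)/(4607/5000) − 1)/(1/2) = 440/4607 ≈ 9.5507%

step 1 [0.5y] swap r/2=59/9941: DF=(1 − 59/9941·(0))/(1+59/9941) = 9941/10000 ≈ 0.994100
step 2 [1y] swap r/2=346/19595: DF=(1 − 346/19595·(0.994100))/(1+346/19595) = 4827/5000 ≈ 0.965400
step 3 [1.5y] swap r/2=262/9603: DF=(1 − 262/9603·(0.994100+0.965400))/(1+262/9603) = 4607/5000 ≈ 0.921400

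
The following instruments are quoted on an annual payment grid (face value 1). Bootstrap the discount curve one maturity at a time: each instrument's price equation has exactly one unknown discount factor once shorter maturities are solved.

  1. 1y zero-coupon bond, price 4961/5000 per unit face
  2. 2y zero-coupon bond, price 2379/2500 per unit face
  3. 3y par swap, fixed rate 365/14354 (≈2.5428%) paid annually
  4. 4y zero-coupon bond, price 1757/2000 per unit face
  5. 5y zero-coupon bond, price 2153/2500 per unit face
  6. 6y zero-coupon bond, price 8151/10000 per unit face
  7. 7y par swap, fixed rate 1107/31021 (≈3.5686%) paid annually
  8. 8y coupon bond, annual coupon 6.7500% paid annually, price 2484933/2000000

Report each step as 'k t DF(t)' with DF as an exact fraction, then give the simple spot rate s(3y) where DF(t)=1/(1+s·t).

1 1 4961/5000
2 2 2379/2500
3 3 927/1000
4 4 1757/2000
5 5 2153/2500
6 6 8151/10000
7 7 3893/5000
8 8 1929/2500
s(3y) = (1/(927/1000) − 1)/(3) = 73/2781 ≈ 2.6250%

step 1 [1y] zero: DF = P = 4961/5000 ≈ 0.992200
step 2 [2y] zero: DF = P = 2379/2500 ≈ 0.951600
step 3 [3y] swap r/1=365/14354: DF=(1 − 365/14354·(0.992200+0.951600))/(1+365/14354) = 927/1000 ≈ 0.927000
step 4 [4y] zero: DF = P = 1757/2000 ≈ 0.878500
step 5 [5y] zero: DF = P = 2153/2500 ≈ 0.861200
step 6 [6y] zero: DF = P = 8151/10000 ≈ 0.815100
step 7 [7y] swap r/1=1107/31021: DF=(1 − 1107/31021·(0.992200+0.951600+0.927000+0.878500+0.861200+0.815100))/(1+1107/31021) = 3893/5000 ≈ 0.778600
step 8 [8y] bond c/1=27/400: DF=(2484933/2000000 − 27/400·(0.992200+0.951600+0.927000+0.878500+0.861200+0.815100+0.778600))/(1+27/400) = 1929/2500 ≈ 0.771600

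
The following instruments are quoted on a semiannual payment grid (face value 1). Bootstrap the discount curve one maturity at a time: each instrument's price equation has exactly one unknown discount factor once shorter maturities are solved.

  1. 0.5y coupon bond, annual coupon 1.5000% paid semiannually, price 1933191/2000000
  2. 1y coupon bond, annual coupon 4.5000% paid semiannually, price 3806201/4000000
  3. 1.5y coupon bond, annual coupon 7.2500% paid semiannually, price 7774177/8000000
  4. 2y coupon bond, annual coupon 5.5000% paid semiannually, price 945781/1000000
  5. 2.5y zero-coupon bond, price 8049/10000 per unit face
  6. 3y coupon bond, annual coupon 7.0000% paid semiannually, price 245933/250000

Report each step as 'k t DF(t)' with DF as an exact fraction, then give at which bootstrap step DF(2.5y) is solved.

step 1 [0.5y] bond c/2=3/400: DF=(1933191/2000000 − 3/400·(0))/(1+3/400) = 4797/5000 ≈ 0.959400
step 2 [1y] bond c/2=9/400: DF=(3806201/4000000 − 9/400·(0.959400))/(1+9/400) = 1819/2000 ≈ 0.909500
step 3 [1.5y] bond c/2=29/800: DF=(7774177/8000000 − 29/800·(0.959400+0.909500))/(1+29/800) = 2181/2500 ≈ 0.872400
step 4 [2y] bond c/2=11/400: DF=(945781/1000000 − 11/400·(0.959400+0.909500+0.872400))/(1+11/400) = 8471/10000 ≈ 0.847100
step 5 [2.5y] zero: DF = P = 8049/10000 ≈ 0.804900
step 6 [3y] bond c/2=7/200: DF=(245933/250000 − 7/200·(0.959400+0.909500+0.872400+0.847100+0.804900))/(1+7/200) = 8019/10000 ≈ 0.801900

1 1/2 4797/5000
2 1 1819/2000
3 3/2 2181/2500
4 2 8471/10000
5 5/2 8049/10000
6 3 8019/10000
DF(2.5y) is solved at step 5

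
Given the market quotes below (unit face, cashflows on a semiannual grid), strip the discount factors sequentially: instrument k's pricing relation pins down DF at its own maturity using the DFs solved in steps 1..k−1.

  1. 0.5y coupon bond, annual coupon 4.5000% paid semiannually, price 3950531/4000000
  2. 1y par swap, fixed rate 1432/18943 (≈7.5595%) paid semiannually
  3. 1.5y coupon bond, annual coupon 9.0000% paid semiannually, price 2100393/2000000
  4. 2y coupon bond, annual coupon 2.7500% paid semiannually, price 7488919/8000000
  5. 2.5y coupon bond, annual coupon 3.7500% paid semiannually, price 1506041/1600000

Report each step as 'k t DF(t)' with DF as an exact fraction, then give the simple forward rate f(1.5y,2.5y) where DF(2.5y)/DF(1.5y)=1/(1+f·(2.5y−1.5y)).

1 1/2 9659/10000
2 1 2321/2500
3 3/2 4617/5000
4 2 2213/2500
5 5/2 4279/5000
f(1.5y,2.5y) = ((4617/5000)/(4279/5000) − 1)/(1) = 338/4279 ≈ 7.8990%

step 1 [0.5y] bond c/2=9/400: DF=(3950531/4000000 − 9/400·(0))/(1+9/400) = 9659/10000 ≈ 0.965900
step 2 [1y] swap r/2=716/18943: DF=(1 − 716/18943·(0.965900))/(1+716/18943) = 2321/2500 ≈ 0.928400
step 3 [1.5y] bond c/2=9/200: DF=(2100393/2000000 − 9/200·(0.965900+0.928400))/(1+9/200) = 4617/5000 ≈ 0.923400
step 4 [2y] bond c/2=11/800: DF=(7488919/8000000 − 11/800·(0.965900+0.928400+0.923400))/(1+11/800) = 2213/2500 ≈ 0.885200
step 5 [2.5y] bond c/2=3/160: DF=(1506041/1600000 − 3/160·(0.965900+0.928400+0.923400+0.885200))/(1+3/160) = 4279/5000 ≈ 0.855800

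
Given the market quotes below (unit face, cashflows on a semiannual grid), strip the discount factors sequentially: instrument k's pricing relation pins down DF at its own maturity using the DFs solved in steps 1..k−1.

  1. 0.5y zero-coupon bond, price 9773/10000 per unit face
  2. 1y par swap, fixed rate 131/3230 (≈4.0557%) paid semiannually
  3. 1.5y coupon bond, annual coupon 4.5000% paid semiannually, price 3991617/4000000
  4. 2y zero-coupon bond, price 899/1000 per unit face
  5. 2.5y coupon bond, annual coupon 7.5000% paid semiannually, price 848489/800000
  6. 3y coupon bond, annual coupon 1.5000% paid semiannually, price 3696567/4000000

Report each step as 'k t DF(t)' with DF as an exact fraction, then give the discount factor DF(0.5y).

step 1 [0.5y] zero: DF = P = 9773/10000 ≈ 0.977300
step 2 [1y] swap r/2=131/6460: DF=(1 − 131/6460·(0.977300))/(1+131/6460) = 9607/10000 ≈ 0.960700
step 3 [1.5y] bond c/2=9/400: DF=(3991617/4000000 − 9/400·(0.977300+0.960700))/(1+9/400) = 9333/10000 ≈ 0.933300
step 4 [2y] zero: DF = P = 899/1000 ≈ 0.899000
step 5 [2.5y] bond c/2=3/80: DF=(848489/800000 − 3/80·(0.977300+0.960700+0.933300+0.899000))/(1+3/80) = 443/500 ≈ 0.886000
step 6 [3y] bond c/2=3/400: DF=(3696567/4000000 − 3/400·(0.977300+0.960700+0.933300+0.899000+0.886000))/(1+3/400) = 4413/5000 ≈ 0.882600

1 1/2 9773/10000
2 1 9607/10000
3 3/2 9333/10000
4 2 899/1000
5 5/2 443/500
6 3 4413/5000
DF(0.5y) = 9773/10000 ≈ 0.977300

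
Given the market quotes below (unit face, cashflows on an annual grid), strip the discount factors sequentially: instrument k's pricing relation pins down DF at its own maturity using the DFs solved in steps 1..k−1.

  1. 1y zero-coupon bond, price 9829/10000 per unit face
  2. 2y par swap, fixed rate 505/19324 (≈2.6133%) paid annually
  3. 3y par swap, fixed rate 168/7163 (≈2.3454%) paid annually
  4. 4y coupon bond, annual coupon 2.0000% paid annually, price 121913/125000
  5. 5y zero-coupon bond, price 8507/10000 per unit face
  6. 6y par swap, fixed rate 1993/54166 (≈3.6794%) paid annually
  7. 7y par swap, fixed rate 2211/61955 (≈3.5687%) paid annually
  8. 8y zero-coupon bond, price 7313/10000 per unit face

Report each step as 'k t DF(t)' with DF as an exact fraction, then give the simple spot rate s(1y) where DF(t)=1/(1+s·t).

1 1 9829/10000
2 2 1899/2000
3 3 583/625
4 4 9/10
5 5 8507/10000
6 6 8007/10000
7 7 7789/10000
8 8 7313/10000
s(1y) = (1/(9829/10000) − 1)/(1) = 171/9829 ≈ 1.7397%

step 1 [1y] zero: DF = P = 9829/10000 ≈ 0.982900
step 2 [2y] swap r/1=505/19324: DF=(1 − 505/19324·(0.982900))/(1+505/19324) = 1899/2000 ≈ 0.949500
step 3 [3y] swap r/1=168/7163: DF=(1 − 168/7163·(0.982900+0.949500))/(1+168/7163) = 583/625 ≈ 0.932800
step 4 [4y] bond c/1=1/50: DF=(121913/125000 − 1/50·(0.982900+0.949500+0.932800))/(1+1/50) = 9/10 ≈ 0.900000
step 5 [5y] zero: DF = P = 8507/10000 ≈ 0.850700
step 6 [6y] swap r/1=1993/54166: DF=(1 − 1993/54166·(0.982900+0.949500+0.932800+0.900000+0.850700))/(1+1993/54166) = 8007/10000 ≈ 0.800700
step 7 [7y] swap r/1=2211/61955: DF=(1 − 2211/61955·(0.982900+0.949500+0.932800+0.900000+0.850700+0.800700))/(1+2211/61955) = 7789/10000 ≈ 0.778900
step 8 [8y] zero: DF = P = 7313/10000 ≈ 0.731300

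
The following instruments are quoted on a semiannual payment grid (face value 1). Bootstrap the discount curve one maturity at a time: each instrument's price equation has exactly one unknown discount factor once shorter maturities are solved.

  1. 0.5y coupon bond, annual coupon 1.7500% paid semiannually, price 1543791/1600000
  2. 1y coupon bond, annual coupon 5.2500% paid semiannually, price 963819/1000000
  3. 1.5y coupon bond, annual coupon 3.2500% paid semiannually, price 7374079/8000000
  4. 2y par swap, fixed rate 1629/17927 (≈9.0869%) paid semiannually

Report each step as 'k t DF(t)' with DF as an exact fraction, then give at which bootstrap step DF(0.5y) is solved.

1 1/2 1913/2000
2 1 9147/10000
3 3/2 8771/10000
4 2 8371/10000
DF(0.5y) is solved at step 1

step 1 [0.5y] bond c/2=7/800: DF=(1543791/1600000 − 7/800·(0))/(1+7/800) = 1913/2000 ≈ 0.956500
step 2 [1y] bond c/2=21/800: DF=(963819/1000000 − 21/800·(0.956500))/(1+21/800) = 9147/10000 ≈ 0.914700
step 3 [1.5y] bond c/2=13/800: DF=(7374079/8000000 − 13/800·(0.956500+0.914700))/(1+13/800) = 8771/10000 ≈ 0.877100
step 4 [2y] swap r/2=1629/35854: DF=(1 − 1629/35854·(0.956500+0.914700+0.877100))/(1+1629/35854) = 8371/10000 ≈ 0.837100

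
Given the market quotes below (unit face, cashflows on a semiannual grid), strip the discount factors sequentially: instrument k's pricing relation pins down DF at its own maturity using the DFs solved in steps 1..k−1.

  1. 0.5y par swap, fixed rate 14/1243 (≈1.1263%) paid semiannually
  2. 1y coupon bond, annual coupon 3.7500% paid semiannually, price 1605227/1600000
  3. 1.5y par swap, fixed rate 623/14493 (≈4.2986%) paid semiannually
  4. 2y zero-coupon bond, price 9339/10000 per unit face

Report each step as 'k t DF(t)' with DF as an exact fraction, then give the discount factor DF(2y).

step 1 [0.5y] swap r/2=7/1243: DF=(1 − 7/1243·(0))/(1+7/1243) = 1243/1250 ≈ 0.994400
step 2 [1y] bond c/2=3/160: DF=(1605227/1600000 − 3/160·(0.994400))/(1+3/160) = 1933/2000 ≈ 0.966500
step 3 [1.5y] swap r/2=623/28986: DF=(1 − 623/28986·(0.994400+0.966500))/(1+623/28986) = 9377/10000 ≈ 0.937700
step 4 [2y] zero: DF = P = 9339/10000 ≈ 0.933900

1 1/2 1243/1250
2 1 1933/2000
3 3/2 9377/10000
4 2 9339/10000
DF(2y) = 9339/10000 ≈ 0.933900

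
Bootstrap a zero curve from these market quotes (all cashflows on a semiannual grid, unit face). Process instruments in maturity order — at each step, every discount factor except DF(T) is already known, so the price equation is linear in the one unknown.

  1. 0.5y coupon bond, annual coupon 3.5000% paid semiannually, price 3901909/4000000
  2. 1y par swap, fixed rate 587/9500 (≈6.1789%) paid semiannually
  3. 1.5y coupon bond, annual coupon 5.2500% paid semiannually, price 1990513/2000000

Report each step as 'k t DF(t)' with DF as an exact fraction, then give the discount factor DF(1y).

step 1 [0.5y] bond c/2=7/400: DF=(3901909/4000000 − 7/400·(0))/(1+7/400) = 9587/10000 ≈ 0.958700
step 2 [1y] swap r/2=587/19000: DF=(1 − 587/19000·(0.958700))/(1+587/19000) = 9413/10000 ≈ 0.941300
step 3 [1.5y] bond c/2=21/800: DF=(1990513/2000000 − 21/800·(0.958700+0.941300))/(1+21/800) = 2303/2500 ≈ 0.921200

1 1/2 9587/10000
2 1 9413/10000
3 3/2 2303/2500
DF(1y) = 9413/10000 ≈ 0.941300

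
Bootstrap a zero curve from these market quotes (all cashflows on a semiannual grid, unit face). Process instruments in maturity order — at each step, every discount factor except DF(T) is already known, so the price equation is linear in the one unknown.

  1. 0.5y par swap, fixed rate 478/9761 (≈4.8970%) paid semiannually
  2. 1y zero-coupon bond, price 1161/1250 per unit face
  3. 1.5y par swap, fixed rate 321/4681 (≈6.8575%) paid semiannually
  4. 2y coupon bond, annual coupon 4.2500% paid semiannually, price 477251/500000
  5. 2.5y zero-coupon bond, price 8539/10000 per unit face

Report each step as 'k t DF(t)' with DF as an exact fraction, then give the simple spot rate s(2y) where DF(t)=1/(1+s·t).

step 1 [0.5y] swap r/2=239/9761: DF=(1 − 239/9761·(0))/(1+239/9761) = 9761/10000 ≈ 0.976100
step 2 [1y] zero: DF = P = 1161/1250 ≈ 0.928800
step 3 [1.5y] swap r/2=321/9362: DF=(1 − 321/9362·(0.976100+0.928800))/(1+321/9362) = 9037/10000 ≈ 0.903700
step 4 [2y] bond c/2=17/800: DF=(477251/500000 − 17/800·(0.976100+0.928800+0.903700))/(1+17/800) = 4381/5000 ≈ 0.876200
step 5 [2.5y] zero: DF = P = 8539/10000 ≈ 0.853900

1 1/2 9761/10000
2 1 1161/1250
3 3/2 9037/10000
4 2 4381/5000
5 5/2 8539/10000
s(2y) = (1/(4381/5000) − 1)/(2) = 619/8762 ≈ 7.0646%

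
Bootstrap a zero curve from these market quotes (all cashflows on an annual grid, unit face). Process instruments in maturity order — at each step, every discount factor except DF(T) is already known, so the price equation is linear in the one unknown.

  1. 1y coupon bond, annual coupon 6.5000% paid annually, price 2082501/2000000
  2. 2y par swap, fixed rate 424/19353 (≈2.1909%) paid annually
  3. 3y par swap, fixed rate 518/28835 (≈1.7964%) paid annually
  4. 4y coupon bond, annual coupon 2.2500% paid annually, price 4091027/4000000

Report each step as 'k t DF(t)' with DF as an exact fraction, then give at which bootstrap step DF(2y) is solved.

step 1 [1y] bond c/1=13/200: DF=(2082501/2000000 − 13/200·(0))/(1+13/200) = 9777/10000 ≈ 0.977700
step 2 [2y] swap r/1=424/19353: DF=(1 − 424/19353·(0.977700))/(1+424/19353) = 1197/1250 ≈ 0.957600
step 3 [3y] swap r/1=518/28835: DF=(1 − 518/28835·(0.977700+0.957600))/(1+518/28835) = 4741/5000 ≈ 0.948200
step 4 [4y] bond c/1=9/400: DF=(4091027/4000000 − 9/400·(0.977700+0.957600+0.948200))/(1+9/400) = 1171/1250 ≈ 0.936800

1 1 9777/10000
2 2 1197/1250
3 3 4741/5000
4 4 1171/1250
DF(2y) is solved at step 2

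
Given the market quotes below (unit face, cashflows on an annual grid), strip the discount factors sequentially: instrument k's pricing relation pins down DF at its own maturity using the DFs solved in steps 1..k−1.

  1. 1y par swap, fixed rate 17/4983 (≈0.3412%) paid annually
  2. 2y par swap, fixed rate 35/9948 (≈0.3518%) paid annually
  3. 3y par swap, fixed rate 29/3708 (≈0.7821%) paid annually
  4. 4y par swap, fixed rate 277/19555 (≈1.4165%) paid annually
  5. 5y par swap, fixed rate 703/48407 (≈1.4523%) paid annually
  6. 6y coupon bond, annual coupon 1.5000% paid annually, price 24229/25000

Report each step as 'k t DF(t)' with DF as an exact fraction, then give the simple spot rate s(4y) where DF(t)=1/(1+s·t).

1 1 4983/5000
2 2 993/1000
3 3 1221/1250
4 4 4723/5000
5 5 9297/10000
6 6 8833/10000
s(4y) = (1/(4723/5000) − 1)/(4) = 277/18892 ≈ 1.4662%

step 1 [1y] swap r/1=17/4983: DF=(1 − 17/4983·(0))/(1+17/4983) = 4983/5000 ≈ 0.996600
step 2 [2y] swap r/1=35/9948: DF=(1 − 35/9948·(0.996600))/(1+35/9948) = 993/1000 ≈ 0.993000
step 3 [3y] swap r/1=29/3708: DF=(1 − 29/3708·(0.996600+0.993000))/(1+29/3708) = 1221/1250 ≈ 0.976800
step 4 [4y] swap r/1=277/19555: DF=(1 − 277/19555·(0.996600+0.993000+0.976800))/(1+277/19555) = 4723/5000 ≈ 0.944600
step 5 [5y] swap r/1=703/48407: DF=(1 − 703/48407·(0.996600+0.993000+0.976800+0.944600))/(1+703/48407) = 9297/10000 ≈ 0.929700
step 6 [6y] bond c/1=3/200: DF=(24229/25000 − 3/200·(0.996600+0.993000+0.976800+0.944600+0.929700))/(1+3/200) = 8833/10000 ≈ 0.883300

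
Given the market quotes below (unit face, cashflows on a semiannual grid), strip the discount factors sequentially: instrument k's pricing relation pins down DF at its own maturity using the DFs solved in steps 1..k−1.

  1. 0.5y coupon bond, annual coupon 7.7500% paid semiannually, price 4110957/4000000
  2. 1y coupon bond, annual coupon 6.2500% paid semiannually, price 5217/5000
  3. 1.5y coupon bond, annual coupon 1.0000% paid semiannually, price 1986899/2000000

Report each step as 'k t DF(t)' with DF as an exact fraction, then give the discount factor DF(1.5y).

step 1 [0.5y] bond c/2=31/800: DF=(4110957/4000000 − 31/800·(0))/(1+31/800) = 4947/5000 ≈ 0.989400
step 2 [1y] bond c/2=1/32: DF=(5217/5000 − 1/32·(0.989400))/(1+1/32) = 4909/5000 ≈ 0.981800
step 3 [1.5y] bond c/2=1/200: DF=(1986899/2000000 − 1/200·(0.989400+0.981800))/(1+1/200) = 9787/10000 ≈ 0.978700

1 1/2 4947/5000
2 1 4909/5000
3 3/2 9787/10000
DF(1.5y) = 9787/10000 ≈ 0.978700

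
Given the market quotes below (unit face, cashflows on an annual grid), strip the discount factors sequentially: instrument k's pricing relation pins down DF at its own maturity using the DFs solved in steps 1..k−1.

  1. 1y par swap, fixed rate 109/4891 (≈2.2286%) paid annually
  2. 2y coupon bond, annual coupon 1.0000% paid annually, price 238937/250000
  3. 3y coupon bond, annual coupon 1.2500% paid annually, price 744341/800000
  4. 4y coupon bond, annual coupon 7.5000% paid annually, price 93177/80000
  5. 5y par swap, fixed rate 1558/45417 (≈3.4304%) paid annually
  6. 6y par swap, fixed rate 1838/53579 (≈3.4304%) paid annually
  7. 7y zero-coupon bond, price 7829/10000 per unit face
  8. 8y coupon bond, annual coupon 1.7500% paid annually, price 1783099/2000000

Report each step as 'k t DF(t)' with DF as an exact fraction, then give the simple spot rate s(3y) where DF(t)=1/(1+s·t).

step 1 [1y] swap r/1=109/4891: DF=(1 − 109/4891·(0))/(1+109/4891) = 4891/5000 ≈ 0.978200
step 2 [2y] bond c/1=1/100: DF=(238937/250000 − 1/100·(0.978200))/(1+1/100) = 4683/5000 ≈ 0.936600
step 3 [3y] bond c/1=1/80: DF=(744341/800000 − 1/80·(0.978200+0.936600))/(1+1/80) = 8953/10000 ≈ 0.895300
step 4 [4y] bond c/1=3/40: DF=(93177/80000 − 3/40·(0.978200+0.936600+0.895300))/(1+3/40) = 4437/5000 ≈ 0.887400
step 5 [5y] swap r/1=1558/45417: DF=(1 − 1558/45417·(0.978200+0.936600+0.895300+0.887400))/(1+1558/45417) = 4221/5000 ≈ 0.844200
step 6 [6y] swap r/1=1838/53579: DF=(1 − 1838/53579·(0.978200+0.936600+0.895300+0.887400+0.844200))/(1+1838/53579) = 4081/5000 ≈ 0.816200
step 7 [7y] zero: DF = P = 7829/10000 ≈ 0.782900
step 8 [8y] bond c/1=7/400: DF=(1783099/2000000 − 7/400·(0.978200+0.936600+0.895300+0.887400+0.844200+0.816200+0.782900))/(1+7/400) = 3853/5000 ≈ 0.770600

1 1 4891/5000
2 2 4683/5000
3 3 8953/10000
4 4 4437/5000
5 5 4221/5000
6 6 4081/5000
7 7 7829/10000
8 8 3853/5000
s(3y) = (1/(8953/10000) − 1)/(3) = 349/8953 ≈ 3.8981%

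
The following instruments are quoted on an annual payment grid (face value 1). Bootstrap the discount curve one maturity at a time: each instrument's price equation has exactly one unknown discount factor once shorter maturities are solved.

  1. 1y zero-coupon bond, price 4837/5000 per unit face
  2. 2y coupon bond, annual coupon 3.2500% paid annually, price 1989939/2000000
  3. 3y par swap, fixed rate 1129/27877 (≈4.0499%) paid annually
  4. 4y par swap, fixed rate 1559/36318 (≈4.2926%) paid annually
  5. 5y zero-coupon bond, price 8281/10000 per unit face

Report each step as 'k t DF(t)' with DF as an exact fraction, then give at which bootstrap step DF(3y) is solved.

step 1 [1y] zero: DF = P = 4837/5000 ≈ 0.967400
step 2 [2y] bond c/1=13/400: DF=(1989939/2000000 − 13/400·(0.967400))/(1+13/400) = 2333/2500 ≈ 0.933200
step 3 [3y] swap r/1=1129/27877: DF=(1 − 1129/27877·(0.967400+0.933200))/(1+1129/27877) = 8871/10000 ≈ 0.887100
step 4 [4y] swap r/1=1559/36318: DF=(1 − 1559/36318·(0.967400+0.933200+0.887100))/(1+1559/36318) = 8441/10000 ≈ 0.844100
step 5 [5y] zero: DF = P = 8281/10000 ≈ 0.828100

1 1 4837/5000
2 2 2333/2500
3 3 8871/10000
4 4 8441/10000
5 5 8281/10000
DF(3y) is solved at step 3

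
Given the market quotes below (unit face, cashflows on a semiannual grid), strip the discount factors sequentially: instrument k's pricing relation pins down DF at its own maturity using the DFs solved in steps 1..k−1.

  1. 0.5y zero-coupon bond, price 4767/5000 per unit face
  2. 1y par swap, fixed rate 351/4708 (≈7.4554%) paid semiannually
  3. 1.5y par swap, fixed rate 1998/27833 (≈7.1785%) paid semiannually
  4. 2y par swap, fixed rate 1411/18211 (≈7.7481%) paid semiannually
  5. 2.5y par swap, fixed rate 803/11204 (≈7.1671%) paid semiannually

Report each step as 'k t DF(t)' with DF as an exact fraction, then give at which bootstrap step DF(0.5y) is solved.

step 1 [0.5y] zero: DF = P = 4767/5000 ≈ 0.953400
step 2 [1y] swap r/2=351/9416: DF=(1 − 351/9416·(0.953400))/(1+351/9416) = 4649/5000 ≈ 0.929800
step 3 [1.5y] swap r/2=999/27833: DF=(1 − 999/27833·(0.953400+0.929800))/(1+999/27833) = 9001/10000 ≈ 0.900100
step 4 [2y] swap r/2=1411/36422: DF=(1 − 1411/36422·(0.953400+0.929800+0.900100))/(1+1411/36422) = 8589/10000 ≈ 0.858900
step 5 [2.5y] swap r/2=803/22408: DF=(1 − 803/22408·(0.953400+0.929800+0.900100+0.858900))/(1+803/22408) = 4197/5000 ≈ 0.839400

1 1/2 4767/5000
2 1 4649/5000
3 3/2 9001/10000
4 2 8589/10000
5 5/2 4197/5000
DF(0.5y) is solved at step 1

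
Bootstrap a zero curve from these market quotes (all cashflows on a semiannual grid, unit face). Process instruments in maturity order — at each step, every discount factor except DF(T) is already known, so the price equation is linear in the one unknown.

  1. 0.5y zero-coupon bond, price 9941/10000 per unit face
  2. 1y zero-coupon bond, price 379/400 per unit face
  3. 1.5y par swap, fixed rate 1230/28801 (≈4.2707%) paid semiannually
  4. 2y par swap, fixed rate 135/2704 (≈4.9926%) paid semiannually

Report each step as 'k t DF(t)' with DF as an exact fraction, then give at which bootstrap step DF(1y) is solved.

step 1 [0.5y] zero: DF = P = 9941/10000 ≈ 0.994100
step 2 [1y] zero: DF = P = 379/400 ≈ 0.947500
step 3 [1.5y] swap r/2=615/28801: DF=(1 − 615/28801·(0.994100+0.947500))/(1+615/28801) = 1877/2000 ≈ 0.938500
step 4 [2y] swap r/2=135/5408: DF=(1 − 135/5408·(0.994100+0.947500+0.938500))/(1+135/5408) = 1811/2000 ≈ 0.905500

1 1/2 9941/10000
2 1 379/400
3 3/2 1877/2000
4 2 1811/2000
DF(1y) is solved at step 2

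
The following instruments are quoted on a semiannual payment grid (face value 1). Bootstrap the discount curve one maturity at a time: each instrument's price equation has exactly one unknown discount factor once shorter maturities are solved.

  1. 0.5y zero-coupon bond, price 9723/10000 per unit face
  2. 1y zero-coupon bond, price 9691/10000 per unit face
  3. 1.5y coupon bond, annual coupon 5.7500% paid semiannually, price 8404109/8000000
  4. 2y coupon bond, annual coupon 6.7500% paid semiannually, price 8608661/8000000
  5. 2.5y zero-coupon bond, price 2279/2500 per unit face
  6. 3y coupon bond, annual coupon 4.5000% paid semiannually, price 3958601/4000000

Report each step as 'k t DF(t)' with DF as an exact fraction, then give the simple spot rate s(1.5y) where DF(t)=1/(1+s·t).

1 1/2 9723/10000
2 1 9691/10000
3 3/2 9669/10000
4 2 473/500
5 5/2 2279/2500
6 3 863/1000
s(1.5y) = (1/(9669/10000) − 1)/(3/2) = 662/29007 ≈ 2.2822%

step 1 [0.5y] zero: DF = P = 9723/10000 ≈ 0.972300
step 2 [1y] zero: DF = P = 9691/10000 ≈ 0.969100
step 3 [1.5y] bond c/2=23/800: DF=(8404109/8000000 − 23/800·(0.972300+0.969100))/(1+23/800) = 9669/10000 ≈ 0.966900
step 4 [2y] bond c/2=27/800: DF=(8608661/8000000 − 27/800·(0.972300+0.969100+0.966900))/(1+27/800) = 473/500 ≈ 0.946000
step 5 [2.5y] zero: DF = P = 2279/2500 ≈ 0.911600
step 6 [3y] bond c/2=9/400: DF=(3958601/4000000 − 9/400·(0.972300+0.969100+0.966900+0.946000+0.911600))/(1+9/400) = 863/1000 ≈ 0.863000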